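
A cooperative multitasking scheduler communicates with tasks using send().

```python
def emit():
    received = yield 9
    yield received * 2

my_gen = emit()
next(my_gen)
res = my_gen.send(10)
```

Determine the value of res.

Step 1: next(my_gen) advances to first yield, producing 9.
Step 2: send(10) resumes, received = 10.
Step 3: yield received * 2 = 10 * 2 = 20.
Therefore res = 20.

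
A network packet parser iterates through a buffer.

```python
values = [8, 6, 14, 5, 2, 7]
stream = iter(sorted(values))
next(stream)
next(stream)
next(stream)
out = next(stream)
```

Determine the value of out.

Step 1: sorted([8, 6, 14, 5, 2, 7]) = [2, 5, 6, 7, 8, 14].
Step 2: Create iterator and skip 3 elements.
Step 3: next() returns 7.
Therefore out = 7.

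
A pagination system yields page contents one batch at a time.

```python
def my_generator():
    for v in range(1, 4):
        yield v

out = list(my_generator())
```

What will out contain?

Step 1: The generator yields each value from range(1, 4).
Step 2: list() consumes all yields: [1, 2, 3].
Therefore out = [1, 2, 3].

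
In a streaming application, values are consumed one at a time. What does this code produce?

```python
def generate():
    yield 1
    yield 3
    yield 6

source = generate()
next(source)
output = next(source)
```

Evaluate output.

Step 1: generate() creates a generator.
Step 2: next(source) yields 1 (consumed and discarded).
Step 3: next(source) yields 3, assigned to output.
Therefore output = 3.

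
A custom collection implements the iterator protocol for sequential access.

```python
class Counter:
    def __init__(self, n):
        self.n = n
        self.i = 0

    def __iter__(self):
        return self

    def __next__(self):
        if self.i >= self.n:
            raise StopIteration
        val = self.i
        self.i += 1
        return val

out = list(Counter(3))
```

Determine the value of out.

Step 1: Counter(3) creates an iterator counting 0 to 2.
Step 2: list() consumes all values: [0, 1, 2].
Therefore out = [0, 1, 2].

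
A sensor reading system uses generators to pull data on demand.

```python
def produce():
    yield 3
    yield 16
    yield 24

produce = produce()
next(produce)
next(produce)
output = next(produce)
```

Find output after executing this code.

Step 1: produce() creates a generator.
Step 2: next(produce) yields 3 (consumed and discarded).
Step 3: next(produce) yields 16 (consumed and discarded).
Step 4: next(produce) yields 24, assigned to output.
Therefore output = 24.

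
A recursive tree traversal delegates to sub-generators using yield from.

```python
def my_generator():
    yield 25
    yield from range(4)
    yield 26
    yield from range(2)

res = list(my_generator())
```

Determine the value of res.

Step 1: Trace yields in order:
  yield 25
  yield 0
  yield 1
  yield 2
  yield 3
  yield 26
  yield 0
  yield 1
Therefore res = [25, 0, 1, 2, 3, 26, 0, 1].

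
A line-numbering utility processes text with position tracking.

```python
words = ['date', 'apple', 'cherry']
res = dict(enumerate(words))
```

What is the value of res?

Step 1: enumerate pairs indices with words:
  0 -> 'date'
  1 -> 'apple'
  2 -> 'cherry'
Therefore res = {0: 'date', 1: 'apple', 2: 'cherry'}.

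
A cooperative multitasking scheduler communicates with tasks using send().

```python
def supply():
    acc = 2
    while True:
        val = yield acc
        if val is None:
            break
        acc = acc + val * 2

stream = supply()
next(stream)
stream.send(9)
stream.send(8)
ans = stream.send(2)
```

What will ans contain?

Step 1: next() -> yield acc=2.
Step 2: send(9) -> val=9, acc = 2 + 9*2 = 20, yield 20.
Step 3: send(8) -> val=8, acc = 20 + 8*2 = 36, yield 36.
Step 4: send(2) -> val=2, acc = 36 + 2*2 = 40, yield 40.
Therefore ans = 40.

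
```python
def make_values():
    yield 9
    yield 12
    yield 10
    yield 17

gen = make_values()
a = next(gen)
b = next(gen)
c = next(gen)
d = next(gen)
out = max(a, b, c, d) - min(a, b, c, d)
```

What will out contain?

Step 1: Create generator and consume all values:
  a = next(gen) = 9
  b = next(gen) = 12
  c = next(gen) = 10
  d = next(gen) = 17
Step 2: max = 17, min = 9, out = 17 - 9 = 8.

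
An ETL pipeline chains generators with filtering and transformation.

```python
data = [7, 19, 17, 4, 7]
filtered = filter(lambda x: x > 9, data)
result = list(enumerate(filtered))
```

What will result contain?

Step 1: Filter [7, 19, 17, 4, 7] for > 9: [19, 17].
Step 2: enumerate re-indexes from 0: [(0, 19), (1, 17)].
Therefore result = [(0, 19), (1, 17)].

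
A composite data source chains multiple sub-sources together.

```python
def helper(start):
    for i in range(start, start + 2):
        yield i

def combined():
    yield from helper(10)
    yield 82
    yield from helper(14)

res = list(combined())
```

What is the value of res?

Step 1: combined() delegates to helper(10):
  yield 10
  yield 11
Step 2: yield 82
Step 3: Delegates to helper(14):
  yield 14
  yield 15
Therefore res = [10, 11, 82, 14, 15].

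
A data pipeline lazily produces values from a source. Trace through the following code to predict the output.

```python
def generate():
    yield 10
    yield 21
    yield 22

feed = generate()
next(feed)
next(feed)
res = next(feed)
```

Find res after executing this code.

Step 1: generate() creates a generator.
Step 2: next(feed) yields 10 (consumed and discarded).
Step 3: next(feed) yields 21 (consumed and discarded).
Step 4: next(feed) yields 22, assigned to res.
Therefore res = 22.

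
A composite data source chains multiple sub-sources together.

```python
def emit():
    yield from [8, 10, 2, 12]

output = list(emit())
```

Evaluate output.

Step 1: yield from delegates to the iterable, yielding each element.
Step 2: Collected values: [8, 10, 2, 12].
Therefore output = [8, 10, 2, 12].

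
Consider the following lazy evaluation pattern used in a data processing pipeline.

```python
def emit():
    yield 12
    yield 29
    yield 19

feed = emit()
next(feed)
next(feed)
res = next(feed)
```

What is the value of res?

Step 1: emit() creates a generator.
Step 2: next(feed) yields 12 (consumed and discarded).
Step 3: next(feed) yields 29 (consumed and discarded).
Step 4: next(feed) yields 19, assigned to res.
Therefore res = 19.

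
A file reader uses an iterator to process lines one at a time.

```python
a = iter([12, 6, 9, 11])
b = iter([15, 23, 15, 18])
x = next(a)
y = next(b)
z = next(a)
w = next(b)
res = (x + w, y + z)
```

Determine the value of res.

Step 1: a iterates [12, 6, 9, 11], b iterates [15, 23, 15, 18].
Step 2: x = next(a) = 12, y = next(b) = 15.
Step 3: z = next(a) = 6, w = next(b) = 23.
Step 4: res = (12 + 23, 15 + 6) = (35, 21).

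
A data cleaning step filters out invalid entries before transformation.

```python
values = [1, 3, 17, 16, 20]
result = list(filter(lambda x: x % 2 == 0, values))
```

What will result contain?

Step 1: Filter elements divisible by 2:
  1 % 2 = 1: removed
  3 % 2 = 1: removed
  17 % 2 = 1: removed
  16 % 2 = 0: kept
  20 % 2 = 0: kept
Therefore result = [16, 20].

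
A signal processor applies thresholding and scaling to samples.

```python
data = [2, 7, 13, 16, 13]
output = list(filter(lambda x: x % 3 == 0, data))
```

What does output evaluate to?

Step 1: Filter elements divisible by 3:
  2 % 3 = 2: removed
  7 % 3 = 1: removed
  13 % 3 = 1: removed
  16 % 3 = 1: removed
  13 % 3 = 1: removed
Therefore output = [].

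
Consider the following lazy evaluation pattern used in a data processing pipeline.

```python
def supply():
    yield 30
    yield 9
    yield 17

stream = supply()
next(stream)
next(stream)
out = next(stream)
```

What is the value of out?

Step 1: supply() creates a generator.
Step 2: next(stream) yields 30 (consumed and discarded).
Step 3: next(stream) yields 9 (consumed and discarded).
Step 4: next(stream) yields 17, assigned to out.
Therefore out = 17.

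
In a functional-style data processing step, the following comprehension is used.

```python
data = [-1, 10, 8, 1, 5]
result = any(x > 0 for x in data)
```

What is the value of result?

Step 1: Check x > 0 for each element in [-1, 10, 8, 1, 5]:
  -1 > 0: False
  10 > 0: True
  8 > 0: True
  1 > 0: True
  5 > 0: True
Step 2: any() returns True.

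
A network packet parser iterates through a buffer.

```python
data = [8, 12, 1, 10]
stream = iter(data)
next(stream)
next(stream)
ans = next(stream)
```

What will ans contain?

Step 1: Create iterator over [8, 12, 1, 10].
Step 2: next() consumes 8.
Step 3: next() consumes 12.
Step 4: next() returns 1.
Therefore ans = 1.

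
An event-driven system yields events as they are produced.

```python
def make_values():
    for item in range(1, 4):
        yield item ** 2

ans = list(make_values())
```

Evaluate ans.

Step 1: For each item in range(1, 4), yield item**2:
  item=1: yield 1**2 = 1
  item=2: yield 2**2 = 4
  item=3: yield 3**2 = 9
Therefore ans = [1, 4, 9].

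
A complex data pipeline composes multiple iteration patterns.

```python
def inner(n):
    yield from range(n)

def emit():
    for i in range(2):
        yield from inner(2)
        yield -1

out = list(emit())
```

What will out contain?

Step 1: For each i in range(2):
  i=0: yield from inner(2) -> [0, 1], then yield -1
  i=1: yield from inner(2) -> [0, 1], then yield -1
Therefore out = [0, 1, -1, 0, 1, -1].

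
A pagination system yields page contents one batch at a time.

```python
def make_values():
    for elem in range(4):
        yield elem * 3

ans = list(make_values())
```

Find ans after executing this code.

Step 1: For each elem in range(4), yield elem * 3:
  elem=0: yield 0 * 3 = 0
  elem=1: yield 1 * 3 = 3
  elem=2: yield 2 * 3 = 6
  elem=3: yield 3 * 3 = 9
Therefore ans = [0, 3, 6, 9].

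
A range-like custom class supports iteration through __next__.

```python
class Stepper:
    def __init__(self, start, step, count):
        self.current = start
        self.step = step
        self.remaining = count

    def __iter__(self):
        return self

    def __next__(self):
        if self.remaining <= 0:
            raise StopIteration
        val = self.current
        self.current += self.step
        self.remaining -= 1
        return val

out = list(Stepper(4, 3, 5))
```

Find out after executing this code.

Step 1: Stepper starts at 4, increments by 3, for 5 steps:
  Yield 4, then current += 3
  Yield 7, then current += 3
  Yield 10, then current += 3
  Yield 13, then current += 3
  Yield 16, then current += 3
Therefore out = [4, 7, 10, 13, 16].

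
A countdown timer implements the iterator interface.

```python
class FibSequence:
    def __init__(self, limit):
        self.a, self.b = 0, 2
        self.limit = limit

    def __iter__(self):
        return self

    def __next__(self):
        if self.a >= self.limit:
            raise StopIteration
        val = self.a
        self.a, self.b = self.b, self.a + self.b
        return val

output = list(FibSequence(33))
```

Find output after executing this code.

Step 1: Fibonacci-like sequence (a=0, b=2) until >= 33:
  Yield 0, then a,b = 2,2
  Yield 2, then a,b = 2,4
  Yield 2, then a,b = 4,6
  Yield 4, then a,b = 6,10
  Yield 6, then a,b = 10,16
  Yield 10, then a,b = 16,26
  Yield 16, then a,b = 26,42
  Yield 26, then a,b = 42,68
Step 2: 42 >= 33, stop.
Therefore output = [0, 2, 2, 4, 6, 10, 16, 26].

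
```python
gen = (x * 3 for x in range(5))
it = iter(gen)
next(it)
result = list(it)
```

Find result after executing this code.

Step 1: Generator produces [0, 3, 6, 9, 12].
Step 2: next(it) consumes first element (0).
Step 3: list(it) collects remaining: [3, 6, 9, 12].
Therefore result = [3, 6, 9, 12].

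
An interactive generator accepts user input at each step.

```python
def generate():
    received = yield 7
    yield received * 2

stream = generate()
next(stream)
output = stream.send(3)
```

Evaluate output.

Step 1: next(stream) advances to first yield, producing 7.
Step 2: send(3) resumes, received = 3.
Step 3: yield received * 2 = 3 * 2 = 6.
Therefore output = 6.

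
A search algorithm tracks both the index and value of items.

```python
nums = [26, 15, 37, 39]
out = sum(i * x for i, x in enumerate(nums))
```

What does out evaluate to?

Step 1: Compute i * x for each (i, x) in enumerate([26, 15, 37, 39]):
  i=0, x=26: 0*26 = 0
  i=1, x=15: 1*15 = 15
  i=2, x=37: 2*37 = 74
  i=3, x=39: 3*39 = 117
Step 2: sum = 0 + 15 + 74 + 117 = 206.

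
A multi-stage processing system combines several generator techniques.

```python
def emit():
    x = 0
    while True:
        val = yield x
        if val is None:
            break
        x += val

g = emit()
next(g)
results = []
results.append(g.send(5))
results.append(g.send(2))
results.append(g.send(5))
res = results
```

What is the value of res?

Step 1: next(g) -> yield 0.
Step 2: send(5) -> x = 5, yield 5.
Step 3: send(2) -> x = 7, yield 7.
Step 4: send(5) -> x = 12, yield 12.
Therefore res = [5, 7, 12].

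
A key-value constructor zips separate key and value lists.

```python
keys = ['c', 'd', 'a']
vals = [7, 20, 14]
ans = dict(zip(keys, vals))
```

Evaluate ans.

Step 1: zip pairs keys with values:
  'c' -> 7
  'd' -> 20
  'a' -> 14
Therefore ans = {'c': 7, 'd': 20, 'a': 14}.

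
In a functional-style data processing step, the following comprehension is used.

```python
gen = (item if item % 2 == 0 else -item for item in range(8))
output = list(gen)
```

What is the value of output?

Step 1: For each item in range(8), yield item if even, else -item:
  item=0: even, yield 0
  item=1: odd, yield -1
  item=2: even, yield 2
  item=3: odd, yield -3
  item=4: even, yield 4
  item=5: odd, yield -5
  item=6: even, yield 6
  item=7: odd, yield -7
Therefore output = [0, -1, 2, -3, 4, -5, 6, -7].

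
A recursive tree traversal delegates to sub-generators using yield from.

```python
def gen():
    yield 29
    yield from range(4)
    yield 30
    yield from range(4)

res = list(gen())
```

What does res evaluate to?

Step 1: Trace yields in order:
  yield 29
  yield 0
  yield 1
  yield 2
  yield 3
  yield 30
  yield 0
  yield 1
  yield 2
  yield 3
Therefore res = [29, 0, 1, 2, 3, 30, 0, 1, 2, 3].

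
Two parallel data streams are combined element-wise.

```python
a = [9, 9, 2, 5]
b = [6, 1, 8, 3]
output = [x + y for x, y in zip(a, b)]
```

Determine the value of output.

Step 1: Add corresponding elements:
  9 + 6 = 15
  9 + 1 = 10
  2 + 8 = 10
  5 + 3 = 8
Therefore output = [15, 10, 10, 8].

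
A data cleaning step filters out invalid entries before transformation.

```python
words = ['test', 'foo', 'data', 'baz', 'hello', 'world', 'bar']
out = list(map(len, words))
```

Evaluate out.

Step 1: Map len() to each word:
  'test' -> 4
  'foo' -> 3
  'data' -> 4
  'baz' -> 3
  'hello' -> 5
  'world' -> 5
  'bar' -> 3
Therefore out = [4, 3, 4, 3, 5, 5, 3].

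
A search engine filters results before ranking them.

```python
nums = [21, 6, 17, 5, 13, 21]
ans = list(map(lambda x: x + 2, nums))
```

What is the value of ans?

Step 1: Apply lambda x: x + 2 to each element:
  21 -> 23
  6 -> 8
  17 -> 19
  5 -> 7
  13 -> 15
  21 -> 23
Therefore ans = [23, 8, 19, 7, 15, 23].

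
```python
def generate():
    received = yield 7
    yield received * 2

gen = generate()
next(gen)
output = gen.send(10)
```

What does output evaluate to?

Step 1: next(gen) advances to first yield, producing 7.
Step 2: send(10) resumes, received = 10.
Step 3: yield received * 2 = 10 * 2 = 20.
Therefore output = 20.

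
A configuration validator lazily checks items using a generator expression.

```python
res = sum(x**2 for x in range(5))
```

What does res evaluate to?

Step 1: Compute x**2 for each x in range(5):
  x=0: 0**2 = 0
  x=1: 1**2 = 1
  x=2: 2**2 = 4
  x=3: 3**2 = 9
  x=4: 4**2 = 16
Step 2: sum = 0 + 1 + 4 + 9 + 16 = 30.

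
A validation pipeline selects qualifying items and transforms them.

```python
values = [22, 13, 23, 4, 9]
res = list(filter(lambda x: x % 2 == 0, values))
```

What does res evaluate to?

Step 1: Filter elements divisible by 2:
  22 % 2 = 0: kept
  13 % 2 = 1: removed
  23 % 2 = 1: removed
  4 % 2 = 0: kept
  9 % 2 = 1: removed
Therefore res = [22, 4].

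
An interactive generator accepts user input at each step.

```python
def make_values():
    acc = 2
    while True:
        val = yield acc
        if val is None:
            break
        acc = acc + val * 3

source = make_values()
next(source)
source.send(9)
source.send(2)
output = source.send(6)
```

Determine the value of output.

Step 1: next() -> yield acc=2.
Step 2: send(9) -> val=9, acc = 2 + 9*3 = 29, yield 29.
Step 3: send(2) -> val=2, acc = 29 + 2*3 = 35, yield 35.
Step 4: send(6) -> val=6, acc = 35 + 6*3 = 53, yield 53.
Therefore output = 53.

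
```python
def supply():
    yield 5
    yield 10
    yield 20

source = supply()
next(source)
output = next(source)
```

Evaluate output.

Step 1: supply() creates a generator.
Step 2: next(source) yields 5 (consumed and discarded).
Step 3: next(source) yields 10, assigned to output.
Therefore output = 10.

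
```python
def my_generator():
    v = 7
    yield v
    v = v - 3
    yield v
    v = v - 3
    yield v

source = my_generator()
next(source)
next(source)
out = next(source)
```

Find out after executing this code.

Step 1: Trace through generator execution:
  Yield 1: v starts at 7, yield 7
  Yield 2: v = 7 - 3 = 4, yield 4
  Yield 3: v = 4 - 3 = 1, yield 1
Step 2: First next() gets 7, second next() gets the second value, third next() yields 1.
Therefore out = 1.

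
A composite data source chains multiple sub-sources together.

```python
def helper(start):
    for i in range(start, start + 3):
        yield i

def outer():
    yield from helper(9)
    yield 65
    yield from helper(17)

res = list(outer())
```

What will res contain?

Step 1: outer() delegates to helper(9):
  yield 9
  yield 10
  yield 11
Step 2: yield 65
Step 3: Delegates to helper(17):
  yield 17
  yield 18
  yield 19
Therefore res = [9, 10, 11, 65, 17, 18, 19].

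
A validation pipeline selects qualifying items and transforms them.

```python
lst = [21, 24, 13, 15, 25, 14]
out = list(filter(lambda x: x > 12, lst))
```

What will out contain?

Step 1: Filter elements > 12:
  21: kept
  24: kept
  13: kept
  15: kept
  25: kept
  14: kept
Therefore out = [21, 24, 13, 15, 25, 14].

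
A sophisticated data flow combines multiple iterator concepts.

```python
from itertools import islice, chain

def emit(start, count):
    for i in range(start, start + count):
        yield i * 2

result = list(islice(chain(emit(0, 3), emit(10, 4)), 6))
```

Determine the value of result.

Step 1: emit(0, 3) yields [0, 2, 4].
Step 2: emit(10, 4) yields [20, 22, 24, 26].
Step 3: chain concatenates: [0, 2, 4, 20, 22, 24, 26].
Step 4: islice takes first 6: [0, 2, 4, 20, 22, 24].
Therefore result = [0, 2, 4, 20, 22, 24].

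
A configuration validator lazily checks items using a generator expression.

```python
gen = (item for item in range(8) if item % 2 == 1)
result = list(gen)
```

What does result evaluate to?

Step 1: Filter range(8) keeping only odd values:
  item=0: even, excluded
  item=1: odd, included
  item=2: even, excluded
  item=3: odd, included
  item=4: even, excluded
  item=5: odd, included
  item=6: even, excluded
  item=7: odd, included
Therefore result = [1, 3, 5, 7].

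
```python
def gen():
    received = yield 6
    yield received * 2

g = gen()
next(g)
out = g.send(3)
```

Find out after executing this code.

Step 1: next(g) advances to first yield, producing 6.
Step 2: send(3) resumes, received = 3.
Step 3: yield received * 2 = 3 * 2 = 6.
Therefore out = 6.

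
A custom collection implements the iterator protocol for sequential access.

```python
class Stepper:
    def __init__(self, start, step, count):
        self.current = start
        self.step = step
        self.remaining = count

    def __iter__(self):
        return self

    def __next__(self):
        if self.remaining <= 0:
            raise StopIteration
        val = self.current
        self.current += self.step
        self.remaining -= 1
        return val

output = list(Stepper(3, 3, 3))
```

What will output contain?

Step 1: Stepper starts at 3, increments by 3, for 3 steps:
  Yield 3, then current += 3
  Yield 6, then current += 3
  Yield 9, then current += 3
Therefore output = [3, 6, 9].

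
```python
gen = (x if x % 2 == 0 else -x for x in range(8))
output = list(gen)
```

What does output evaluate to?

Step 1: For each x in range(8), yield x if even, else -x:
  x=0: even, yield 0
  x=1: odd, yield -1
  x=2: even, yield 2
  x=3: odd, yield -3
  x=4: even, yield 4
  x=5: odd, yield -5
  x=6: even, yield 6
  x=7: odd, yield -7
Therefore output = [0, -1, 2, -3, 4, -5, 6, -7].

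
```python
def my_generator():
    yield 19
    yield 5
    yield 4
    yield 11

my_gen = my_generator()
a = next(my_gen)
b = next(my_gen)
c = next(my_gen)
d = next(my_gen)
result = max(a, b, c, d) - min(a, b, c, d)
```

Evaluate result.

Step 1: Create generator and consume all values:
  a = next(my_gen) = 19
  b = next(my_gen) = 5
  c = next(my_gen) = 4
  d = next(my_gen) = 11
Step 2: max = 19, min = 4, result = 19 - 4 = 15.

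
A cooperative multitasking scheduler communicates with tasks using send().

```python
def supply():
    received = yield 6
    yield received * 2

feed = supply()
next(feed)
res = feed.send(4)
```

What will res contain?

Step 1: next(feed) advances to first yield, producing 6.
Step 2: send(4) resumes, received = 4.
Step 3: yield received * 2 = 4 * 2 = 8.
Therefore res = 8.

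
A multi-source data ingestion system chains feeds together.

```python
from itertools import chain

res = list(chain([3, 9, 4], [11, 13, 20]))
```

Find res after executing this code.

Step 1: chain() concatenates iterables: [3, 9, 4] + [11, 13, 20].
Therefore res = [3, 9, 4, 11, 13, 20].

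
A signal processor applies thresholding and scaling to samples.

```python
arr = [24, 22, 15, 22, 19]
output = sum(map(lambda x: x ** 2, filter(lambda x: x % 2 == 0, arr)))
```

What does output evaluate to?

Step 1: Filter even numbers from [24, 22, 15, 22, 19]: [24, 22, 22]
Step 2: Square each: [576, 484, 484]
Step 3: Sum = 1544.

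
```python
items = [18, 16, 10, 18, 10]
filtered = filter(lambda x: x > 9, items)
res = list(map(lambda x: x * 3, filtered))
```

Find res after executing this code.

Step 1: Filter items for elements > 9:
  18: kept
  16: kept
  10: kept
  18: kept
  10: kept
Step 2: Map x * 3 on filtered [18, 16, 10, 18, 10]:
  18 -> 54
  16 -> 48
  10 -> 30
  18 -> 54
  10 -> 30
Therefore res = [54, 48, 30, 54, 30].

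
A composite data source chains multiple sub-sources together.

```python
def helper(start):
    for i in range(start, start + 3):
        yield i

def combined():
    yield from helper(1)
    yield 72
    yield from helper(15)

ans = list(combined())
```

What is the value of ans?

Step 1: combined() delegates to helper(1):
  yield 1
  yield 2
  yield 3
Step 2: yield 72
Step 3: Delegates to helper(15):
  yield 15
  yield 16
  yield 17
Therefore ans = [1, 2, 3, 72, 15, 16, 17].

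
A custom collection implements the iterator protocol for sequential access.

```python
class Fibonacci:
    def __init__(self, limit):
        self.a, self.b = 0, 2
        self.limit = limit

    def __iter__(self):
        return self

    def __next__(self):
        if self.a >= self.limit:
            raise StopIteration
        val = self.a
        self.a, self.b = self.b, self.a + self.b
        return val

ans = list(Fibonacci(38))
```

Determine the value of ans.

Step 1: Fibonacci-like sequence (a=0, b=2) until >= 38:
  Yield 0, then a,b = 2,2
  Yield 2, then a,b = 2,4
  Yield 2, then a,b = 4,6
  Yield 4, then a,b = 6,10
  Yield 6, then a,b = 10,16
  Yield 10, then a,b = 16,26
  Yield 16, then a,b = 26,42
  Yield 26, then a,b = 42,68
Step 2: 42 >= 38, stop.
Therefore ans = [0, 2, 2, 4, 6, 10, 16, 26].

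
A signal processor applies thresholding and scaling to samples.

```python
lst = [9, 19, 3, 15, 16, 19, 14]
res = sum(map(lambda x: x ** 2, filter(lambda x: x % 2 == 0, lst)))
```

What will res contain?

Step 1: Filter even numbers from [9, 19, 3, 15, 16, 19, 14]: [16, 14]
Step 2: Square each: [256, 196]
Step 3: Sum = 452.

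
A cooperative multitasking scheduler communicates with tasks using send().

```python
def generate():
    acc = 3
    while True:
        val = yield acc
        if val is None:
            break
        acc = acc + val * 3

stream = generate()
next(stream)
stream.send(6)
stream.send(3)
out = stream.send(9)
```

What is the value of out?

Step 1: next() -> yield acc=3.
Step 2: send(6) -> val=6, acc = 3 + 6*3 = 21, yield 21.
Step 3: send(3) -> val=3, acc = 21 + 3*3 = 30, yield 30.
Step 4: send(9) -> val=9, acc = 30 + 9*3 = 57, yield 57.
Therefore out = 57.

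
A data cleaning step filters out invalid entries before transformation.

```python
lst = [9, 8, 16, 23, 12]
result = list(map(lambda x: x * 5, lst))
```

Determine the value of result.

Step 1: Apply lambda x: x * 5 to each element:
  9 -> 45
  8 -> 40
  16 -> 80
  23 -> 115
  12 -> 60
Therefore result = [45, 40, 80, 115, 60].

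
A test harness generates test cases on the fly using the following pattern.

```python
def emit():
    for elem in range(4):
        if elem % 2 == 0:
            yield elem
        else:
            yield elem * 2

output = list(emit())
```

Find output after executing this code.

Step 1: For each elem in range(4), yield elem if even, else elem*2:
  elem=0 (even): yield 0
  elem=1 (odd): yield 1*2 = 2
  elem=2 (even): yield 2
  elem=3 (odd): yield 3*2 = 6
Therefore output = [0, 2, 2, 6].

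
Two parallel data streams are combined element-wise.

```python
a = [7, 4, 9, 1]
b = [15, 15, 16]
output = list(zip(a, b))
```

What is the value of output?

Step 1: zip stops at shortest (len(a)=4, len(b)=3):
  Index 0: (7, 15)
  Index 1: (4, 15)
  Index 2: (9, 16)
Step 2: Last element of a (1) has no pair, dropped.
Therefore output = [(7, 15), (4, 15), (9, 16)].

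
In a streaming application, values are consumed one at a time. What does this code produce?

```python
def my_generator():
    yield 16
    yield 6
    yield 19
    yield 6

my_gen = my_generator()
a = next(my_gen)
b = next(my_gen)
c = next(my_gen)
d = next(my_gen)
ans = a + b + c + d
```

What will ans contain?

Step 1: Create generator and consume all values:
  a = next(my_gen) = 16
  b = next(my_gen) = 6
  c = next(my_gen) = 19
  d = next(my_gen) = 6
Step 2: ans = 16 + 6 + 19 + 6 = 47.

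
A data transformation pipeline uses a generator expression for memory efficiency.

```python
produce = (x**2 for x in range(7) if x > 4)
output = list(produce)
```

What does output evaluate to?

Step 1: For range(7), keep x > 4, then square:
  x=0: 0 <= 4, excluded
  x=1: 1 <= 4, excluded
  x=2: 2 <= 4, excluded
  x=3: 3 <= 4, excluded
  x=4: 4 <= 4, excluded
  x=5: 5 > 4, yield 5**2 = 25
  x=6: 6 > 4, yield 6**2 = 36
Therefore output = [25, 36].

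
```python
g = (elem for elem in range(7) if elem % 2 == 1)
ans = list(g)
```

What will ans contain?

Step 1: Filter range(7) keeping only odd values:
  elem=0: even, excluded
  elem=1: odd, included
  elem=2: even, excluded
  elem=3: odd, included
  elem=4: even, excluded
  elem=5: odd, included
  elem=6: even, excluded
Therefore ans = [1, 3, 5].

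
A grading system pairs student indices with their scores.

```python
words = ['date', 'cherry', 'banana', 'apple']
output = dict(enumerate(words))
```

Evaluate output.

Step 1: enumerate pairs indices with words:
  0 -> 'date'
  1 -> 'cherry'
  2 -> 'banana'
  3 -> 'apple'
Therefore output = {0: 'date', 1: 'cherry', 2: 'banana', 3: 'apple'}.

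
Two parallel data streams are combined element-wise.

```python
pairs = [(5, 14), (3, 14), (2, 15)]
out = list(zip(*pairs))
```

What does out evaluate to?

Step 1: zip(*pairs) transposes: unzips [(5, 14), (3, 14), (2, 15)] into separate sequences.
Step 2: First elements: (5, 3, 2), second elements: (14, 14, 15).
Therefore out = [(5, 3, 2), (14, 14, 15)].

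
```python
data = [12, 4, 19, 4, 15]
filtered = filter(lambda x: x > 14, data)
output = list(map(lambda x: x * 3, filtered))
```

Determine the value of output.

Step 1: Filter data for elements > 14:
  12: removed
  4: removed
  19: kept
  4: removed
  15: kept
Step 2: Map x * 3 on filtered [19, 15]:
  19 -> 57
  15 -> 45
Therefore output = [57, 45].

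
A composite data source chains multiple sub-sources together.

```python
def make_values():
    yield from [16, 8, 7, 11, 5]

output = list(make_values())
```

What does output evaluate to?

Step 1: yield from delegates to the iterable, yielding each element.
Step 2: Collected values: [16, 8, 7, 11, 5].
Therefore output = [16, 8, 7, 11, 5].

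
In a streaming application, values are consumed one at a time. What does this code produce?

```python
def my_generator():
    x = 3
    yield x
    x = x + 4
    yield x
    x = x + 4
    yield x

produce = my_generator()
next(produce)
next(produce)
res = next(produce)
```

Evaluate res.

Step 1: Trace through generator execution:
  Yield 1: x starts at 3, yield 3
  Yield 2: x = 3 + 4 = 7, yield 7
  Yield 3: x = 7 + 4 = 11, yield 11
Step 2: First next() gets 3, second next() gets the second value, third next() yields 11.
Therefore res = 11.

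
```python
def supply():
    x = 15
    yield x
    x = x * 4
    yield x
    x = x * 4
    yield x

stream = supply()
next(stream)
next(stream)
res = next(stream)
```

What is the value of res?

Step 1: Trace through generator execution:
  Yield 1: x starts at 15, yield 15
  Yield 2: x = 15 * 4 = 60, yield 60
  Yield 3: x = 60 * 4 = 240, yield 240
Step 2: First next() gets 15, second next() gets the second value, third next() yields 240.
Therefore res = 240.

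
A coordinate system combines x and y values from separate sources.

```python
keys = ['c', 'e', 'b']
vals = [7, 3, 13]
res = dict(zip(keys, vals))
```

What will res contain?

Step 1: zip pairs keys with values:
  'c' -> 7
  'e' -> 3
  'b' -> 13
Therefore res = {'c': 7, 'e': 3, 'b': 13}.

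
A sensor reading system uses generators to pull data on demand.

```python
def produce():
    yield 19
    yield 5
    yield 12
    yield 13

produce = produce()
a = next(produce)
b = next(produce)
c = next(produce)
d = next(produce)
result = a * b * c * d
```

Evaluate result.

Step 1: Create generator and consume all values:
  a = next(produce) = 19
  b = next(produce) = 5
  c = next(produce) = 12
  d = next(produce) = 13
Step 2: result = 19 * 5 * 12 * 13 = 14820.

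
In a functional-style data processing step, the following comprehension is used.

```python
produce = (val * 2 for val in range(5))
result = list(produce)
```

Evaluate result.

Step 1: For each val in range(5), compute val*2:
  val=0: 0*2 = 0
  val=1: 1*2 = 2
  val=2: 2*2 = 4
  val=3: 3*2 = 6
  val=4: 4*2 = 8
Therefore result = [0, 2, 4, 6, 8].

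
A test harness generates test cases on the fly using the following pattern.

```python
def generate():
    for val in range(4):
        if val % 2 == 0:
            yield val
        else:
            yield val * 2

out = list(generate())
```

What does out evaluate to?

Step 1: For each val in range(4), yield val if even, else val*2:
  val=0 (even): yield 0
  val=1 (odd): yield 1*2 = 2
  val=2 (even): yield 2
  val=3 (odd): yield 3*2 = 6
Therefore out = [0, 2, 2, 6].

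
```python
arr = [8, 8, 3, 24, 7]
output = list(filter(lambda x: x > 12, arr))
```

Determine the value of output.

Step 1: Filter elements > 12:
  8: removed
  8: removed
  3: removed
  24: kept
  7: removed
Therefore output = [24].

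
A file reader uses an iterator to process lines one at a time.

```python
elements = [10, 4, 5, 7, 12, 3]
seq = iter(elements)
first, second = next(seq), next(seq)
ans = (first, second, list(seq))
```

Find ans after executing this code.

Step 1: Create iterator over [10, 4, 5, 7, 12, 3].
Step 2: first = 10, second = 4.
Step 3: Remaining elements: [5, 7, 12, 3].
Therefore ans = (10, 4, [5, 7, 12, 3]).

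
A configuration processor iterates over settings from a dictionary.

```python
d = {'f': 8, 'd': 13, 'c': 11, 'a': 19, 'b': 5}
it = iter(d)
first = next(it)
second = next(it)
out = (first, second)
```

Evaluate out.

Step 1: iter(d) iterates over keys: ['f', 'd', 'c', 'a', 'b'].
Step 2: first = next(it) = 'f', second = next(it) = 'd'.
Therefore out = ('f', 'd').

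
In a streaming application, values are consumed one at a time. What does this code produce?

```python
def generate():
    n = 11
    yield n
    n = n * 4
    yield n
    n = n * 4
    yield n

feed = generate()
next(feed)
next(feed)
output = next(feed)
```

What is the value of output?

Step 1: Trace through generator execution:
  Yield 1: n starts at 11, yield 11
  Yield 2: n = 11 * 4 = 44, yield 44
  Yield 3: n = 44 * 4 = 176, yield 176
Step 2: First next() gets 11, second next() gets the second value, third next() yields 176.
Therefore output = 176.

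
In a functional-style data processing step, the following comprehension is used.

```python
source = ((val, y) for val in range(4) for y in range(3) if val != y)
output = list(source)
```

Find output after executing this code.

Step 1: Nested generator over range(4) x range(3) where val != y:
  (0, 0): excluded (val == y)
  (0, 1): included
  (0, 2): included
  (1, 0): included
  (1, 1): excluded (val == y)
  (1, 2): included
  (2, 0): included
  (2, 1): included
  (2, 2): excluded (val == y)
  (3, 0): included
  (3, 1): included
  (3, 2): included
Therefore output = [(0, 1), (0, 2), (1, 0), (1, 2), (2, 0), (2, 1), (3, 0), (3, 1), (3, 2)].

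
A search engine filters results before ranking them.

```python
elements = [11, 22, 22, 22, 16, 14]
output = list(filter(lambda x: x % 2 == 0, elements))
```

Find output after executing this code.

Step 1: Filter elements divisible by 2:
  11 % 2 = 1: removed
  22 % 2 = 0: kept
  22 % 2 = 0: kept
  22 % 2 = 0: kept
  16 % 2 = 0: kept
  14 % 2 = 0: kept
Therefore output = [22, 22, 22, 16, 14].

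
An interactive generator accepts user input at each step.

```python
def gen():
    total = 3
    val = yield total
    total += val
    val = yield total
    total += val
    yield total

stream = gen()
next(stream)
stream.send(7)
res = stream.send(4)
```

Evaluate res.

Step 1: next() -> yield total=3.
Step 2: send(7) -> val=7, total = 3+7 = 10, yield 10.
Step 3: send(4) -> val=4, total = 10+4 = 14, yield 14.
Therefore res = 14.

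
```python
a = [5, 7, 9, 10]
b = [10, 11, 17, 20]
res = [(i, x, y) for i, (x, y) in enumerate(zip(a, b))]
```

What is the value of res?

Step 1: enumerate(zip(a, b)) gives index with paired elements:
  i=0: (5, 10)
  i=1: (7, 11)
  i=2: (9, 17)
  i=3: (10, 20)
Therefore res = [(0, 5, 10), (1, 7, 11), (2, 9, 17), (3, 10, 20)].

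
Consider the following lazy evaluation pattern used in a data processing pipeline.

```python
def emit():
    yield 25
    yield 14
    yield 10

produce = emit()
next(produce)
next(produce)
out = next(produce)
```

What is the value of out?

Step 1: emit() creates a generator.
Step 2: next(produce) yields 25 (consumed and discarded).
Step 3: next(produce) yields 14 (consumed and discarded).
Step 4: next(produce) yields 10, assigned to out.
Therefore out = 10.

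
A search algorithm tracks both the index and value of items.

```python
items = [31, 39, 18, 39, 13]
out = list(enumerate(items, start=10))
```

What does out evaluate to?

Step 1: enumerate with start=10:
  (10, 31)
  (11, 39)
  (12, 18)
  (13, 39)
  (14, 13)
Therefore out = [(10, 31), (11, 39), (12, 18), (13, 39), (14, 13)].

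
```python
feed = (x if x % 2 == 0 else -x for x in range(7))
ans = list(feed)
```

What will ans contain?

Step 1: For each x in range(7), yield x if even, else -x:
  x=0: even, yield 0
  x=1: odd, yield -1
  x=2: even, yield 2
  x=3: odd, yield -3
  x=4: even, yield 4
  x=5: odd, yield -5
  x=6: even, yield 6
Therefore ans = [0, -1, 2, -3, 4, -5, 6].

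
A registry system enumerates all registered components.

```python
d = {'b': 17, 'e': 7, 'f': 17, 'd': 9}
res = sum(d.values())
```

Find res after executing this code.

Step 1: d.values() = [17, 7, 17, 9].
Step 2: sum = 50.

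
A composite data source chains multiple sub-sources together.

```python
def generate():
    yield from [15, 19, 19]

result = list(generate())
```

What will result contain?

Step 1: yield from delegates to the iterable, yielding each element.
Step 2: Collected values: [15, 19, 19].
Therefore result = [15, 19, 19].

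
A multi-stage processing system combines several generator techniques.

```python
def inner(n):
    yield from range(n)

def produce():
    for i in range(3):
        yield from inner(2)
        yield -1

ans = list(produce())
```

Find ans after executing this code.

Step 1: For each i in range(3):
  i=0: yield from inner(2) -> [0, 1], then yield -1
  i=1: yield from inner(2) -> [0, 1], then yield -1
  i=2: yield from inner(2) -> [0, 1], then yield -1
Therefore ans = [0, 1, -1, 0, 1, -1, 0, 1, -1].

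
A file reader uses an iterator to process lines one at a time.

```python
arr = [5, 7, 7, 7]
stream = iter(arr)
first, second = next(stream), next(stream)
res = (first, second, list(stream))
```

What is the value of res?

Step 1: Create iterator over [5, 7, 7, 7].
Step 2: first = 5, second = 7.
Step 3: Remaining elements: [7, 7].
Therefore res = (5, 7, [7, 7]).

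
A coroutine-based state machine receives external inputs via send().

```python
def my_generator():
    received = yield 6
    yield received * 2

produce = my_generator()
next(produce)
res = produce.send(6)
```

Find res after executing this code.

Step 1: next(produce) advances to first yield, producing 6.
Step 2: send(6) resumes, received = 6.
Step 3: yield received * 2 = 6 * 2 = 12.
Therefore res = 12.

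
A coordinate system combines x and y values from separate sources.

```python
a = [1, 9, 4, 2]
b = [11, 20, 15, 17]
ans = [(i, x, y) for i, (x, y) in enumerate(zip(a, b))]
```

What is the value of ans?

Step 1: enumerate(zip(a, b)) gives index with paired elements:
  i=0: (1, 11)
  i=1: (9, 20)
  i=2: (4, 15)
  i=3: (2, 17)
Therefore ans = [(0, 1, 11), (1, 9, 20), (2, 4, 15), (3, 2, 17)].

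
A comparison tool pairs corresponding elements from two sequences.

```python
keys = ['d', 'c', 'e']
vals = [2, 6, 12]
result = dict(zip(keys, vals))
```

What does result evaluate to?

Step 1: zip pairs keys with values:
  'd' -> 2
  'c' -> 6
  'e' -> 12
Therefore result = {'d': 2, 'c': 6, 'e': 12}.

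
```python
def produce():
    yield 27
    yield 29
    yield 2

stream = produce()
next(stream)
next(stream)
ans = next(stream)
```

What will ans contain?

Step 1: produce() creates a generator.
Step 2: next(stream) yields 27 (consumed and discarded).
Step 3: next(stream) yields 29 (consumed and discarded).
Step 4: next(stream) yields 2, assigned to ans.
Therefore ans = 2.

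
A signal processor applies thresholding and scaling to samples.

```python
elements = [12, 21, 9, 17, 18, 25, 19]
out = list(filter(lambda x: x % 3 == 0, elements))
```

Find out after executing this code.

Step 1: Filter elements divisible by 3:
  12 % 3 = 0: kept
  21 % 3 = 0: kept
  9 % 3 = 0: kept
  17 % 3 = 2: removed
  18 % 3 = 0: kept
  25 % 3 = 1: removed
  19 % 3 = 1: removed
Therefore out = [12, 21, 9, 18].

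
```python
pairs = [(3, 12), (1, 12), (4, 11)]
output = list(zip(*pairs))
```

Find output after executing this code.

Step 1: zip(*pairs) transposes: unzips [(3, 12), (1, 12), (4, 11)] into separate sequences.
Step 2: First elements: (3, 1, 4), second elements: (12, 12, 11).
Therefore output = [(3, 1, 4), (12, 12, 11)].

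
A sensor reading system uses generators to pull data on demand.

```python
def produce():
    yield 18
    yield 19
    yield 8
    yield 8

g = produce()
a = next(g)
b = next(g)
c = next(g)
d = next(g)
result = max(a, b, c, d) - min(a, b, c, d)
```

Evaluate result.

Step 1: Create generator and consume all values:
  a = next(g) = 18
  b = next(g) = 19
  c = next(g) = 8
  d = next(g) = 8
Step 2: max = 19, min = 8, result = 19 - 8 = 11.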